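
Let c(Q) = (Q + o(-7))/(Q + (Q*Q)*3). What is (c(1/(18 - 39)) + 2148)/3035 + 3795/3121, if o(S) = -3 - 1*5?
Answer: 113022541/56833410 ≈ 1.9887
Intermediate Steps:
o(S) = -8 (o(S) = -3 - 5 = -8)
c(Q) = (-8 + Q)/(Q + 3*Q**2) (c(Q) = (Q - 8)/(Q + (Q*Q)*3) = (-8 + Q)/(Q + Q**2*3) = (-8 + Q)/(Q + 3*Q**2))
(c(1/(18 - 39)) + 2148)/3035 + 3795/3121 = ((-8 + 1/(18 - 39))/((1/(18 - 39))*(1 + 3/(18 - 39))) + 2148)/3035 + 3795/3121 = ((-8 + 1/(-21))/((1/(-21))*(1 + 3/(-21))) + 2148)*(1/3035) + 3795*(1/3121) = ((-8 - 1/21)/((-1/21)*(1 + 3*(-1/21))) + 2148)*(1/3035) + 3795/3121 = (-21*(-169/21)/(1 - 1/7) + 2148)*(1/3035) + 3795/3121 = (-21*(-169/21)/6/7 + 2148)*(1/3035) + 3795/3121 = (-21*7/6*(-169/21) + 2148)*(1/3035) + 3795/3121 = (1183/6 + 2148)*(1/3035) + 3795/3121 = (14071/6)*(1/3035) + 3795/3121 = 14071/18210 + 3795/3121 = 113022541/56833410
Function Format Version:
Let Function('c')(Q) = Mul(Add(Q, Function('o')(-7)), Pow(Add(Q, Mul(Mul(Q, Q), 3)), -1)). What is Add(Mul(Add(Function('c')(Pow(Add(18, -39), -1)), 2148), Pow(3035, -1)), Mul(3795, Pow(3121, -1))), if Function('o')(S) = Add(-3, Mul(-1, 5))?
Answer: Rational(113022541, 56833410) ≈ 1.9887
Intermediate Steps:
Function('o')(S) = -8 (Function('o')(S) = Add(-3, -5) = -8)
Function('c')(Q) = Mul(Pow(Add(Q, Mul(3, Pow(Q, 2))), -1), Add(-8, Q)) (Function('c')(Q) = Mul(Add(Q, -8), Pow(Add(Q, Mul(Mul(Q, Q), 3)), -1)) = Mul(Add(-8, Q), Pow(Add(Q, Mul(Pow(Q, 2), 3)), -1)) = Mul(Add(-8, Q), Pow(Add(Q, Mul(3, Pow(Q, 2))), -1)) = Mul(Pow(Add(Q, Mul(3, Pow(Q, 2))), -1), Add(-8, Q)))
Add(Mul(Add(Function('c')(Pow(Add(18, -39), -1)), 2148), Pow(3035, -1)), Mul(3795, Pow(3121, -1))) = Add(Mul(Add(Mul(Pow(Pow(Add(18, -39), -1), -1), Pow(Add(1, Mul(3, Pow(Add(18, -39), -1))), -1), Add(-8, Pow(Add(18, -39), -1))), 2148), Pow(3035, -1)), Mul(3795, Pow(3121, -1))) = Add(Mul(Add(Mul(Pow(Pow(-21, -1), -1), Pow(Add(1, Mul(3, Pow(-21, -1))), -1), Add(-8, Pow(-21, -1))), 2148), Rational(1, 3035)), Mul(3795, Rational(1, 3121))) = Add(Mul(Add(Mul(Pow(Rational(-1, 21), -1), Pow(Add(1, Mul(3, Rational(-1, 21))), -1), Add(-8, Rational(-1, 21))), 2148), Rational(1, 3035)), Rational(3795, 3121)) = Add(Mul(Add(Mul(-21, Pow(Add(1, Rational(-1, 7)), -1), Rational(-169, 21)), 2148), Rational(1, 3035)), Rational(3795, 3121)) = Add(Mul(Add(Mul(-21, Pow(Rational(6, 7), -1), Rational(-169, 21)), 2148), Rational(1, 3035)), Rational(3795, 3121)) = Add(Mul(Add(Mul(-21, Rational(7, 6), Rational(-169, 21)), 2148), Rational(1, 3035)), Rational(3795, 3121)) = Add(Mul(Add(Rational(1183, 6), 2148), Rational(1, 3035)), Rational(3795, 3121)) = Add(Mul(Rational(14071, 6), Rational(1, 3035)), Rational(3795, 3121)) = Add(Rational(14071, 18210), Rational(3795, 3121)) = Rational(113022541, 56833410)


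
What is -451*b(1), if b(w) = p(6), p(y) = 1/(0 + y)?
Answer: -451/6 ≈ -75.167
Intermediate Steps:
p(y) = 1/y
b(w) = 1/6
-451*b(1) = -451/6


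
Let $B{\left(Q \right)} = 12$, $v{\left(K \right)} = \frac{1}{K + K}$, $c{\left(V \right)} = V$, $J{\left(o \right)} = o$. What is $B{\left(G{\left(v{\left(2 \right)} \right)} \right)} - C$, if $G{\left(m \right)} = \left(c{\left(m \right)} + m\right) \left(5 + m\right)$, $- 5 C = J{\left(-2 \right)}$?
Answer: $\frac{58}{5} \approx 11.6$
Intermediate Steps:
$C = \frac{2}{5}$ ($C = \left(- \frac{1}{5}\right) \left(-2\right) = \frac{2}{5} \approx 0.4$)
$v{\left(K \right)} = \frac{1}{2 K}$
$G{\left(m \right)} = 2 m \left(5 + m\right)$ ($G{\left(m \right)} = \left(m + m\right) \left(5 + m\right) = 2 m \left(5 + m\right)$)
$B{\left(G{\left(v{\left(2 \right)} \right)} \right)} - C = 12 - \frac{2}{5} = \frac{58}{5}$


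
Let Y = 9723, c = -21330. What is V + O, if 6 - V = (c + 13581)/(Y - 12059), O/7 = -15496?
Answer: -253384325/2336 ≈ -1.0847e+5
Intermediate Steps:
O = -108472 (O = 7*(-15496) = -108472)
V = 6267/2336 (V = 6 - (-21330 + 13581)/(9723 - 12059) = 6 - (-7749)/(-2336) = 6 - (-7749)*(-1)/2336 = 6 - 1*7749/2336 = 6 - 7749/2336 = 6267/2336 ≈ 2.6828)
V + O = 6267/2336 - 108472 = -253384325/2336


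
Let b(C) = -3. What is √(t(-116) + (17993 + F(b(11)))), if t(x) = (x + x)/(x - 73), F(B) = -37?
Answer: 2*√17818059/63 ≈ 134.00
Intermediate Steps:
t(x) = 2*x/(-73 + x) (t(x) = (2*x)/(-73 + x) = 2*x/(-73 + x))
√(t(-116) + (17993 + F(b(11)))) = √(2*(-116)/(-73 - 116) + (17993 - 37)) = √(2*(-116)/(-189) + 17956) = √(2*(-116)*(-1/189) + 17956) = √(232/189 + 17956) = √(3393916/189) = 2*√17818059/63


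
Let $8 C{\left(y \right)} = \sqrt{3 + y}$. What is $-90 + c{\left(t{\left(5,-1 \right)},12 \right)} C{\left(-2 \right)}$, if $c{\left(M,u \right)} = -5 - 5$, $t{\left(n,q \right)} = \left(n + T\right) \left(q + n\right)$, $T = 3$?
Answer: $- \frac{365}{4} \approx -91.25$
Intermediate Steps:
$C{\left(y \right)} = \frac{\sqrt{3 + y}}{8}$
$t{\left(n,q \right)} = \left(3 + n\right) \left(n + q\right)$ ($t{\left(n,q \right)} = \left(n + 3\right) \left(q + n\right) = \left(3 + n\right) \left(n + q\right)$)
$c{\left(M,u \right)} = -10$ ($c{\left(M,u \right)} = -5 - 5 = -10$)
$-90 + c{\left(t{\left(5,-1 \right)},12 \right)} C{\left(-2 \right)} = -90 - 10 \frac{\sqrt{3 - 2}}{8} = -90 - 10 \frac{\sqrt{1}}{8} = -90 - 10 \cdot \frac{1}{8} \cdot 1 = -90 - \frac{5}{4} = - \frac{365}{4}$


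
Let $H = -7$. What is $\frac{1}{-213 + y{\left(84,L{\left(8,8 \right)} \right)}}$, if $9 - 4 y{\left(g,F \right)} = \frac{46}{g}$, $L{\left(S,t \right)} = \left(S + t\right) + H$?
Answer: $- \frac{168}{35429} \approx -0.0047419$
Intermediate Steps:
$L{\left(S,t \right)} = -7 + S + t$ ($L{\left(S,t \right)} = \left(S + t\right) - 7 = -7 + S + t$)
$y{\left(g,F \right)} = \frac{9}{4} - \frac{23}{2 g}$ ($y{\left(g,F \right)} = \frac{9}{4} - \frac{46 \frac{1}{g}}{4} = \frac{9}{4} - \frac{23}{2 g}$)
$\frac{1}{-213 + y{\left(84,L{\left(8,8 \right)} \right)}} = \frac{1}{-213 + \frac{-46 + 9 \cdot 84}{4 \cdot 84}} = \frac{1}{-213 + \frac{1}{4} \cdot \frac{1}{84} \left(-46 + 756\right)} = \frac{1}{-213 + \frac{1}{4} \cdot \frac{1}{84} \cdot 710} = \frac{1}{-213 + \frac{355}{168}} = \frac{1}{- \frac{35429}{168}} = - \frac{168}{35429}$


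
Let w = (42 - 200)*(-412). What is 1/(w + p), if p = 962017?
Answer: 1/1027113 ≈ 9.7360e-7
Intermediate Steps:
w = 65096 (w = -158*(-412) = 65096)
1/(w + p) = 1/(65096 + 962017) = 1/1027113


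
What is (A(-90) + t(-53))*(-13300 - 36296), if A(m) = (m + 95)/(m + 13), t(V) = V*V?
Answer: -10727019648/77 ≈ -1.3931e+8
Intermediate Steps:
t(V) = V**2
A(m) = (95 + m)/(13 + m)
(A(-90) + t(-53))*(-13300 - 36296) = ((95 - 90)/(13 - 90) + (-53)**2)*(-13300 - 36296) = (5/(-77) + 2809)*(-49596) = (-1/77*5 + 2809)*(-49596) = (-5/77 + 2809)*(-49596) = (216288/77)*(-49596) = -10727019648/77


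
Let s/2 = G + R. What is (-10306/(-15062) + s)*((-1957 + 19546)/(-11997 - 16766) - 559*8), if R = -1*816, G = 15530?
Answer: -28511420254425225/216614153 ≈ -1.3162e+8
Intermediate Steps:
R = -816
s = 29428 (s = 2*(15530 - 816) = 2*14714 = 29428)
(-10306/(-15062) + s)*((-1957 + 19546)/(-11997 - 16766) - 559*8) = (-10306/(-15062) + 29428)*((-1957 + 19546)/(-11997 - 16766) - 559*8) = (-10306*(-1/15062) + 29428)*(17589/(-28763) - 4472) = (5153/7531 + 29428)*(17589*(-1/28763) - 4472) = 221627421*(-17589/28763 - 4472)/7531 = (221627421/7531)*(-128645725/28763) = -28511420254425225/216614153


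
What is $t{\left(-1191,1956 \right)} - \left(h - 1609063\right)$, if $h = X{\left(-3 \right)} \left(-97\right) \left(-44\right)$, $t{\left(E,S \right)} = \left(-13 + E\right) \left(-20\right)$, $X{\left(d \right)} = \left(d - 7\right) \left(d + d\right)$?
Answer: $1377063$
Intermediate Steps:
$X{\left(d \right)} = 2 d \left(-7 + d\right)$ ($X{\left(d \right)} = \left(-7 + d\right) 2 d = 2 d \left(-7 + d\right)$)
$t{\left(E,S \right)} = 260 - 20 E$
$h = 256080$ ($h = 2 \left(-3\right) \left(-7 - 3\right) \left(-97\right) \left(-44\right) = 2 \left(-3\right) \left(-10\right) \left(-97\right) \left(-44\right) = 60 \left(-97\right) \left(-44\right) = \left(-5820\right) \left(-44\right) = 256080$)
$t{\left(-1191,1956 \right)} - \left(h - 1609063\right) = \left(260 - -23820\right) - \left(256080 - 1609063\right) = \left(260 + 23820\right) - -1352983 = 24080 + 1352983 = 1377063$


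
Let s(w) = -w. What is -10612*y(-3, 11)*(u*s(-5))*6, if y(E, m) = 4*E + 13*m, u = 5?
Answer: -208525800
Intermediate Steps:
-10612*y(-3, 11)*(u*s(-5))*6 = -10612*(4*(-3) + 13*11)*(5*(-1*(-5)))*6 = -10612*(-12 + 143)*(5*5)*6 = -1390172*25*6 = -1390172*150 = -10612*19650 = -208525800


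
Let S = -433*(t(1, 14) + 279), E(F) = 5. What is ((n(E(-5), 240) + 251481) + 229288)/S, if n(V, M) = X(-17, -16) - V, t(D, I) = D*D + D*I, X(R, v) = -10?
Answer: -240377/63651 ≈ -3.7765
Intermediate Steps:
t(D, I) = D² + D*I
n(V, M) = -10 - V
S = -127302 (S = -433*(1*(1 + 14) + 279) = -433*(1*15 + 279) = -433*(15 + 279) = -433*294 = -127302)
((n(E(-5), 240) + 251481) + 229288)/S = (((-10 - 1*5) + 251481) + 229288)/(-127302) = (((-10 - 5) + 251481) + 229288)*(-1/127302) = ((-15 + 251481) + 229288)*(-1/127302) = (251466 + 229288)*(-1/127302) = 480754*(-1/127302) = -240377/63651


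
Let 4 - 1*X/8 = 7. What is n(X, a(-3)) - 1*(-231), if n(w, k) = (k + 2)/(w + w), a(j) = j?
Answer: 11089/48 ≈ 231.02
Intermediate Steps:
X = -24 (X = 32 - 8*7 = 32 - 56 = -24)
n(w, k) = (2 + k)/(2*w) (n(w, k) = (2 + k)/((2*w)) = (2 + k)*(1/(2*w)) = (2 + k)/(2*w))
n(X, a(-3)) - 1*(-231) = (½)*(2 - 3)/(-24) - 1*(-231) = (½)*(-1/24)*(-1) + 231 = 1/48 + 231 = 11089/48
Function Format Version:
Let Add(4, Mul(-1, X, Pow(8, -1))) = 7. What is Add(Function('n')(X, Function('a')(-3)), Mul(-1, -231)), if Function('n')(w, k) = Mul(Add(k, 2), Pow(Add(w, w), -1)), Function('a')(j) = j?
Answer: Rational(11089, 48) ≈ 231.02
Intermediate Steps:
X = -24 (X = Add(32, Mul(-8, 7)) = Add(32, -56) = -24)
Function('n')(w, k) = Mul(Rational(1, 2), Pow(w, -1), Add(2, k)) (Function('n')(w, k) = Mul(Add(2, k), Pow(Mul(2, w), -1)) = Mul(Add(2, k), Mul(Rational(1, 2), Pow(w, -1))) = Mul(Rational(1, 2), Pow(w, -1), Add(2, k)))
Add(Function('n')(X, Function('a')(-3)), Mul(-1, -231)) = Add(Mul(Rational(1, 2), Pow(-24, -1), Add(2, -3)), Mul(-1, -231)) = Add(Mul(Rational(1, 2), Rational(-1, 24), -1), 231) = Add(Rational(1, 48), 231) = Rational(11089, 48)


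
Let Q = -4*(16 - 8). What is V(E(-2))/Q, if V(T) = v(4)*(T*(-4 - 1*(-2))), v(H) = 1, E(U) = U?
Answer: -⅛ ≈ -0.12500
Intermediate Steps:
V(T) = -2*T (V(T) = 1*(T*(-4 - 1*(-2))) = 1*(T*(-4 + 2)) = 1*(T*(-2)) = 1*(-2*T) = -2*T)
Q = -32 (Q = -4*8 = -32)
V(E(-2))/Q = -2*(-2)/(-32) = 4*(-1/32) = -⅛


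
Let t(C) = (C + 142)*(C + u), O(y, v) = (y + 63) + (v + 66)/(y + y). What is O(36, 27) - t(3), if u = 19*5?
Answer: -338633/24 ≈ -14110.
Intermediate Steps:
u = 95
O(y, v) = 63 + y + (66 + v)/(2*y) (O(y, v) = (63 + y) + (66 + v)/((2*y)) = (63 + y) + (66 + v)*(1/(2*y)) = (63 + y) + (66 + v)/(2*y) = 63 + y + (66 + v)/(2*y))
t(C) = (95 + C)*(142 + C) (t(C) = (C + 142)*(C + 95) = (142 + C)*(95 + C) = (95 + C)*(142 + C))
O(36, 27) - t(3) = (33 + (1/2)*27 + 36*(63 + 36))/36 - (13490 + 3**2 + 237*3) = (33 + 27/2 + 36*99)/36 - (13490 + 9 + 711) = (33 + 27/2 + 3564)/36 - 1*14210 = (1/36)*(7221/2) - 14210 = 2407/24 - 14210 = -338633/24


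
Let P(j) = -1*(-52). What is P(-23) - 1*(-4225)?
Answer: 4277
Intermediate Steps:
P(j) = 52
P(-23) - 1*(-4225) = 52 - 1*(-4225) = 52 + 4225 = 4277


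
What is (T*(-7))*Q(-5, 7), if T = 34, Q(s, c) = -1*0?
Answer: 0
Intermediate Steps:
Q(s, c) = 0
(T*(-7))*Q(-5, 7) = (34*(-7))*0 = -238*0 = 0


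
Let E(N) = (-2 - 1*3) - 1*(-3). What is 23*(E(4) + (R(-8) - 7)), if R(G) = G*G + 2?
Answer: 1311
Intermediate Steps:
E(N) = -2 (E(N) = (-2 - 3) + 3 = -5 + 3 = -2)
R(G) = 2 + G² (R(G) = G² + 2 = 2 + G²)
23*(E(4) + (R(-8) - 7)) = 23*(-2 + ((2 + (-8)²) - 7)) = 23*(-2 + ((2 + 64) - 7)) = 23*(-2 + (66 - 7)) = 23*(-2 + 59) = 23*57 = 1311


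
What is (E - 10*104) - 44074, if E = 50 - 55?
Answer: -45119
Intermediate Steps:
E = -5
(E - 10*104) - 44074 = (-5 - 10*104) - 44074 = (-5 - 1040) - 44074 = -1045 - 44074 = -45119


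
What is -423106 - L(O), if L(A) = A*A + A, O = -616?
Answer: -801946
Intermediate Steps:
L(A) = A + A² (L(A) = A² + A = A + A²)
-423106 - L(O) = -423106 - (-616)*(1 - 616) = -423106 - (-616)*(-615) = -423106 - 1*378840 = -423106 - 378840 = -801946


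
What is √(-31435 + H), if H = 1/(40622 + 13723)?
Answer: 29*I*√110391759330/54345 ≈ 177.3*I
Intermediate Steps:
H = 1/54345 ≈ 1.8401e-5
√(-31435 + H) = √(-31435 + 1/54345) = √(-1708335074/54345) = 29*I*√110391759330/54345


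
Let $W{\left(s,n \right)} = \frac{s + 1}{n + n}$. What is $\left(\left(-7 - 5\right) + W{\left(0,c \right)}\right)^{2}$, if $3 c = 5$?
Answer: $\frac{13689}{100} \approx 136.89$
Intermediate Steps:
$c = \frac{5}{3}$ ($c = \frac{1}{3} \cdot 5 = \frac{5}{3} \approx 1.6667$)
$W{\left(s,n \right)} = \frac{1 + s}{2 n}$
$\left(\left(-7 - 5\right) + W{\left(0,c \right)}\right)^{2} = \left(\left(-7 - 5\right) + \frac{1 + 0}{2 \cdot \frac{5}{3}}\right)^{2} = \left(-12 + \frac{1}{2} \cdot \frac{3}{5} \cdot 1\right)^{2} = \left(-12 + \frac{3}{10}\right)^{2} = \left(- \frac{117}{10}\right)^{2} = \frac{13689}{100}$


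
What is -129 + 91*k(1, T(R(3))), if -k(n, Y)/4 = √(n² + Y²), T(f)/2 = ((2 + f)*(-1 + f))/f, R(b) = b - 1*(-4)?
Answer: -129 - 52*√11713 ≈ -5756.8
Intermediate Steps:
R(b) = 4 + b (R(b) = b + 4 = 4 + b)
T(f) = 2*(-1 + f)*(2 + f)/f (T(f) = 2*(((2 + f)*(-1 + f))/f) = 2*(((-1 + f)*(2 + f))/f) = 2*((-1 + f)*(2 + f)/f) = 2*(-1 + f)*(2 + f)/f)
k(n, Y) = -4*√(Y² + n²) (k(n, Y) = -4*√(n² + Y²) = -4*√(Y² + n²))
-129 + 91*k(1, T(R(3))) = -129 + 91*(-4*√((2 - 4/(4 + 3) + 2*(4 + 3))² + 1²)) = -129 + 91*(-4*√((2 - 4/7 + 2*7)² + 1)) = -129 + 91*(-4*√((2 - 4*⅐ + 14)² + 1)) = -129 + 91*(-4*√((2 - 4/7 + 14)² + 1)) = -129 + 91*(-4*√((108/7)² + 1)) = -129 + 91*(-4*√(11664/49 + 1)) = -129 + 91*(-4*√11713/7) = -129 - 52*√11713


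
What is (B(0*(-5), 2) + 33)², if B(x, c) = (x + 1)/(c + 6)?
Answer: 70225/64 ≈ 1097.3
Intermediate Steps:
B(x, c) = (1 + x)/(6 + c)
(B(0*(-5), 2) + 33)² = ((1 + 0*(-5))/(6 + 2) + 33)² = ((1 + 0)/8 + 33)² = ((⅛)*1 + 33)² = (⅛ + 33)² = (265/8)² = 70225/64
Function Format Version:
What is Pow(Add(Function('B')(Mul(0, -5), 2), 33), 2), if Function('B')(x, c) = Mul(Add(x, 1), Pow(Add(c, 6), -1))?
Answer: Rational(70225, 64) ≈ 1097.3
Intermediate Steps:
Function('B')(x, c) = Mul(Pow(Add(6, c), -1), Add(1, x)) (Function('B')(x, c) = Mul(Add(1, x), Pow(Add(6, c), -1)) = Mul(Pow(Add(6, c), -1), Add(1, x)))
Pow(Add(Function('B')(Mul(0, -5), 2), 33), 2) = Pow(Add(Mul(Pow(Add(6, 2), -1), Add(1, Mul(0, -5))), 33), 2) = Pow(Add(Mul(Pow(8, -1), Add(1, 0)), 33), 2) = Pow(Add(Mul(Rational(1, 8), 1), 33), 2) = Pow(Add(Rational(1, 8), 33), 2) = Pow(Rational(265, 8), 2) = Rational(70225, 64)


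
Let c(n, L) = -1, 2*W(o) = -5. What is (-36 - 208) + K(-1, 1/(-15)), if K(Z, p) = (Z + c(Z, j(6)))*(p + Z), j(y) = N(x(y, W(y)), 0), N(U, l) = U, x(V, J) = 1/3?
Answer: -3628/15 ≈ -241.87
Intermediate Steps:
W(o) = -5/2 (W(o) = (1/2)*(-5) = -5/2)
x(V, J) = 1/3
j(y) = 1/3
K(Z, p) = (-1 + Z)*(Z + p) (K(Z, p) = (Z - 1)*(p + Z) = (-1 + Z)*(Z + p))
(-36 - 208) + K(-1, 1/(-15)) = (-36 - 208) + ((-1)**2 - 1*(-1) - 1/(-15) - 1/(-15)) = -244 + (1 + 1 - 1*(-1/15) - 1*(-1/15)) = -244 + (1 + 1 + 1/15 + 1/15) = -244 + 32/15 = -3628/15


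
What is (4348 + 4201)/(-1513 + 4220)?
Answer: 8549/2707 ≈ 3.1581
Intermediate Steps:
(4348 + 4201)/(-1513 + 4220) = 8549/2707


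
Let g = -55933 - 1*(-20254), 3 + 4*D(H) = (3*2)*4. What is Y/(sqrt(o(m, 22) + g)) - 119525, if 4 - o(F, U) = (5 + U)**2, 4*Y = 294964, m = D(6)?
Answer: -119525 - 73741*I*sqrt(9101)/18202 ≈ -1.1953e+5 - 386.49*I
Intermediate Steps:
D(H) = 21/4 (D(H) = -3/4 + ((3*2)*4)/4 = -3/4 + (6*4)/4 = -3/4 + (1/4)*24 = -3/4 + 6 = 21/4)
m = 21/4 ≈ 5.2500
Y = 73741 (Y = (1/4)*294964 = 73741)
g = -35679 (g = -55933 + 20254 = -35679)
o(F, U) = 4 - (5 + U)**2
Y/(sqrt(o(m, 22) + g)) - 119525 = 73741/(sqrt((4 - (5 + 22)**2) - 35679)) - 119525 = 73741/(sqrt((4 - 1*27**2) - 35679)) - 119525 = 73741/(sqrt((4 - 1*729) - 35679)) - 119525 = 73741/(sqrt((4 - 729) - 35679)) - 119525 = 73741/(sqrt(-725 - 35679)) - 119525 = 73741/(sqrt(-36404)) - 119525 = 73741/((2*I*sqrt(9101))) - 119525 = 73741*(-I*sqrt(9101)/18202) - 119525 = -73741*I*sqrt(9101)/18202 - 119525 = -119525 - 73741*I*sqrt(9101)/18202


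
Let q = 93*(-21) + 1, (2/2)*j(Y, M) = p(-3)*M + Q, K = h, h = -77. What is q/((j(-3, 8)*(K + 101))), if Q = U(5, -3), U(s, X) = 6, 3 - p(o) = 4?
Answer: 122/3 ≈ 40.667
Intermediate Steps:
K = -77
p(o) = -1 (p(o) = 3 - 1*4 = 3 - 4 = -1)
Q = 6
j(Y, M) = 6 - M (j(Y, M) = -M + 6 = 6 - M)
q = -1952 (q = -1953 + 1 = -1952)
q/((j(-3, 8)*(K + 101))) = -1952*1/((-77 + 101)*(6 - 1*8)) = -1952*1/(24*(6 - 8)) = -1952/((-2*24)) = -1952/(-48) = -1952*(-1/48) = 122/3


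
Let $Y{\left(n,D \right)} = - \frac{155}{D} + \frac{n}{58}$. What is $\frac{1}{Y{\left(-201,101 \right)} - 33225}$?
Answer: $- \frac{5858}{194661341} \approx -3.0093 \cdot 10^{-5}$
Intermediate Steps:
$Y{\left(n,D \right)} = - \frac{155}{D} + \frac{n}{58}$ ($Y{\left(n,D \right)} = - \frac{155}{D} + n \frac{1}{58} = - \frac{155}{D} + \frac{n}{58}$)
$\frac{1}{Y{\left(-201,101 \right)} - 33225} = \frac{1}{\left(- \frac{155}{101} + \frac{1}{58} \left(-201\right)\right) - 33225} = \frac{1}{\left(\left(-155\right) \frac{1}{101} - \frac{201}{58}\right) - 33225} = \frac{1}{\left(- \frac{155}{101} - \frac{201}{58}\right) - 33225} = \frac{1}{- \frac{29291}{5858} - 33225} = \frac{1}{- \frac{194661341}{5858}} = - \frac{5858}{194661341}$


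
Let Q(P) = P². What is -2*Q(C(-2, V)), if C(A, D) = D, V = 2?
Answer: -8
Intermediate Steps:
-2*Q(C(-2, V)) = -2*2² = -2*4 = -8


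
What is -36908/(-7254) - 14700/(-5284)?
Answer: 37706959/4791267 ≈ 7.8699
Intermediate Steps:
-36908/(-7254) - 14700/(-5284) = -36908*(-1/7254) - 14700*(-1/5284) = 18454/3627 + 3675/1321 = 37706959/4791267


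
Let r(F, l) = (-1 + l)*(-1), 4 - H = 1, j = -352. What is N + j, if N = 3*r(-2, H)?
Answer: -358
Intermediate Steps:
H = 3 (H = 4 - 1*1 = 4 - 1 = 3)
r(F, l) = 1 - l
N = -6 (N = 3*(1 - 1*3) = 3*(1 - 3) = 3*(-2) = -6)
N + j = -6 - 352 = -358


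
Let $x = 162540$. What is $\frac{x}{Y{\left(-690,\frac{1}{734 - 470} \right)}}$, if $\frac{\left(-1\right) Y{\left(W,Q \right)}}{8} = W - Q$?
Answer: $\frac{766260}{26023} \approx 29.445$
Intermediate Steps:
$Y{\left(W,Q \right)} = - 8 W + 8 Q$ ($Y{\left(W,Q \right)} = - 8 \left(W - Q\right) = - 8 W + 8 Q$)
$\frac{x}{Y{\left(-690,\frac{1}{734 - 470} \right)}} = \frac{162540}{\left(-8\right) \left(-690\right) + \frac{8}{734 - 470}} = \frac{162540}{5520 + \frac{8}{264}} = \frac{162540}{5520 + 8 \cdot \frac{1}{264}} = \frac{162540}{5520 + \frac{1}{33}} = \frac{162540}{\frac{182161}{33}} = 162540 \cdot \frac{33}{182161} = \frac{766260}{26023}$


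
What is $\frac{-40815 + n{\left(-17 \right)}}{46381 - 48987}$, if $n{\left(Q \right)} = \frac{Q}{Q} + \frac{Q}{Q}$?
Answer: $\frac{40813}{2606} \approx 15.661$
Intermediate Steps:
$n{\left(Q \right)} = 2$ ($n{\left(Q \right)} = 1 + 1 = 2$)
$\frac{-40815 + n{\left(-17 \right)}}{46381 - 48987} = \frac{-40815 + 2}{46381 - 48987} = - \frac{40813}{-2606} = \left(-40813\right) \left(- \frac{1}{2606}\right) = \frac{40813}{2606}$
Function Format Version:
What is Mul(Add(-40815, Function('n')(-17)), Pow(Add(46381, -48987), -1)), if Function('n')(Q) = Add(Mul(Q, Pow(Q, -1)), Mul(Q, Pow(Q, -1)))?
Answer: Rational(40813, 2606) ≈ 15.661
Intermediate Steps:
Function('n')(Q) = 2 (Function('n')(Q) = Add(1, 1) = 2)
Mul(Add(-40815, Function('n')(-17)), Pow(Add(46381, -48987), -1)) = Mul(Add(-40815, 2), Pow(Add(46381, -48987), -1)) = Mul(-40813, Pow(-2606, -1)) = Mul(-40813, Rational(-1, 2606)) = Rational(40813, 2606)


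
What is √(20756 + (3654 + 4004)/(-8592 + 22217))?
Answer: √154130446110/2725 ≈ 144.07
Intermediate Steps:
√(20756 + (3654 + 4004)/(-8592 + 22217)) = √(20756 + 7658/13625) = √(282808158/13625) = √154130446110/2725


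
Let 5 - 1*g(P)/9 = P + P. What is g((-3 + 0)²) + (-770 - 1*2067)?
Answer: -2954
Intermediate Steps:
g(P) = 45 - 18*P (g(P) = 45 - 9*(P + P) = 45 - 18*P)
g((-3 + 0)²) + (-770 - 1*2067) = (45 - 18*(-3 + 0)²) + (-770 - 1*2067) = (45 - 18*(-3)²) + (-770 - 2067) = (45 - 18*9) - 2837 = (45 - 162) - 2837 = -117 - 2837 = -2954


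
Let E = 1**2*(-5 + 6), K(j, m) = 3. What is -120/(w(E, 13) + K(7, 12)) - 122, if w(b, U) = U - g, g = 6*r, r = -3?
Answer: -2134/17 ≈ -125.53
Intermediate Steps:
E = 1 (E = 1*1 = 1)
g = -18 (g = 6*(-3) = -18)
w(b, U) = 18 + U (w(b, U) = U - 1*(-18) = U + 18 = 18 + U)
-120/(w(E, 13) + K(7, 12)) - 122 = -120/((18 + 13) + 3) - 122 = -120/(31 + 3) - 122 = -120/34 - 122 = (1/34)*(-120) - 122 = -60/17 - 122 = -2134/17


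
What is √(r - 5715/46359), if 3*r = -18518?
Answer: I*√163781407191/5151 ≈ 78.567*I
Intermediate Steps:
r = -18518/3 (r = (⅓)*(-18518) = -18518/3 ≈ -6172.7)
√(r - 5715/46359) = √(-18518/3 - 5715/46359) = √(-18518/3 - 5715*1/46359) = √(-18518/3 - 635/5151) = √(-31796041/5151) = I*√163781407191/5151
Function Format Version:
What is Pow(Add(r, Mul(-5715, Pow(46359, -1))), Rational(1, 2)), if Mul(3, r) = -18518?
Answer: Mul(Rational(1, 5151), I, Pow(163781407191, Rational(1, 2))) ≈ Mul(78.567, I)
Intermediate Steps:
r = Rational(-18518, 3) (r = Mul(Rational(1, 3), -18518) = Rational(-18518, 3) ≈ -6172.7)
Pow(Add(r, Mul(-5715, Pow(46359, -1))), Rational(1, 2)) = Pow(Add(Rational(-18518, 3), Mul(-5715, Pow(46359, -1))), Rational(1, 2)) = Pow(Add(Rational(-18518, 3), Mul(-5715, Rational(1, 46359))), Rational(1, 2)) = Pow(Add(Rational(-18518, 3), Rational(-635, 5151)), Rational(1, 2)) = Pow(Rational(-31796041, 5151), Rational(1, 2)) = Mul(Rational(1, 5151), I, Pow(163781407191, Rational(1, 2)))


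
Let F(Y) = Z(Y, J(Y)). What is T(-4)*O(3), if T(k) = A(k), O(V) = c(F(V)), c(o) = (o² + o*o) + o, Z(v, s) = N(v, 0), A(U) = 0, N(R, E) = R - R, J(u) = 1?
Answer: 0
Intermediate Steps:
N(R, E) = 0
Z(v, s) = 0
F(Y) = 0
c(o) = o + 2*o² (c(o) = (o² + o²) + o = 2*o² + o = o + 2*o²)
O(V) = 0 (O(V) = 0*(1 + 2*0) = 0*(1 + 0) = 0*1 = 0)
T(k) = 0
T(-4)*O(3) = 0*0 = 0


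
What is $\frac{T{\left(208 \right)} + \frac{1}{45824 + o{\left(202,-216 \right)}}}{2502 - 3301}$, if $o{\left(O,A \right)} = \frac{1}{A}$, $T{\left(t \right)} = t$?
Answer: $- \frac{2058780680}{7908488417} \approx -0.26033$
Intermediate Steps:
$\frac{T{\left(208 \right)} + \frac{1}{45824 + o{\left(202,-216 \right)}}}{2502 - 3301} = \frac{208 + \frac{1}{45824 + \frac{1}{-216}}}{2502 - 3301} = \frac{208 + \frac{1}{45824 - \frac{1}{216}}}{-799} = \left(208 + \frac{1}{\frac{9897983}{216}}\right) \left(- \frac{1}{799}\right) = \left(208 + \frac{216}{9897983}\right) \left(- \frac{1}{799}\right) = \frac{2058780680}{9897983} \left(- \frac{1}{799}\right) = - \frac{2058780680}{7908488417}$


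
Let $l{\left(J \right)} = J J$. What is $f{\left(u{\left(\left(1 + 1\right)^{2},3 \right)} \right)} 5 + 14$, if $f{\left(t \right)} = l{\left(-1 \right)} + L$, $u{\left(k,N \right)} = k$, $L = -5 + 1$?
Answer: $-1$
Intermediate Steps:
$l{\left(J \right)} = J^{2}$
$L = -4$
$f{\left(t \right)} = -3$ ($f{\left(t \right)} = \left(-1\right)^{2} - 4 = 1 - 4 = -3$)
$f{\left(u{\left(\left(1 + 1\right)^{2},3 \right)} \right)} 5 + 14 = \left(-3\right) 5 + 14 = -15 + 14 = -1$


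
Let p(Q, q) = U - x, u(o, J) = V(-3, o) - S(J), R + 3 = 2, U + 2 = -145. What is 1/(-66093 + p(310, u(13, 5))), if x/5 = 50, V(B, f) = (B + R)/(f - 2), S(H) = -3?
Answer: -1/66490 ≈ -1.5040e-5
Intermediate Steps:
U = -147 (U = -2 - 145 = -147)
R = -1 (R = -3 + 2 = -1)
V(B, f) = (-1 + B)/(-2 + f) (V(B, f) = (B - 1)/(f - 2) = (-1 + B)/(-2 + f))
x = 250 (x = 5*50 = 250)
u(o, J) = 3 - 4/(-2 + o) (u(o, J) = (-1 - 3)/(-2 + o) - 1*(-3) = -4/(-2 + o) + 3 = 3 - 4/(-2 + o))
p(Q, q) = -397 (p(Q, q) = -147 - 1*250 = -147 - 250 = -397)
1/(-66093 + p(310, u(13, 5))) = 1/(-66093 - 397) = 1/(-66490) = -1/66490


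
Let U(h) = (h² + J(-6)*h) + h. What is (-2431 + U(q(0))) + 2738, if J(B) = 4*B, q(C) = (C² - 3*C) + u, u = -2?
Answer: 357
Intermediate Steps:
q(C) = -2 + C² - 3*C (q(C) = (C² - 3*C) - 2 = -2 + C² - 3*C)
U(h) = h² - 23*h (U(h) = (h² + (4*(-6))*h) + h = (h² - 24*h) + h = h² - 23*h)
(-2431 + U(q(0))) + 2738 = (-2431 + (-2 + 0² - 3*0)*(-23 + (-2 + 0² - 3*0))) + 2738 = (-2431 + (-2 + 0 + 0)*(-23 + (-2 + 0 + 0))) + 2738 = (-2431 - 2*(-23 - 2)) + 2738 = (-2431 - 2*(-25)) + 2738 = (-2431 + 50) + 2738 = -2381 + 2738 = 357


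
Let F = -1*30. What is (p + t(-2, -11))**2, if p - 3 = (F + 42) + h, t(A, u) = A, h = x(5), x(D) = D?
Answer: 324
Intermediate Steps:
h = 5
F = -30
p = 20 (p = 3 + ((-30 + 42) + 5) = 3 + (12 + 5) = 3 + 17 = 20)
(p + t(-2, -11))**2 = (20 - 2)**2 = 18**2 = 324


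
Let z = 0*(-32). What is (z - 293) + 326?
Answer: 33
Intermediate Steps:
z = 0
(z - 293) + 326 = (0 - 293) + 326 = -293 + 326 = 33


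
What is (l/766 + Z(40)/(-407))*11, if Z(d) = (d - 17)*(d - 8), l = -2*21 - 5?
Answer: -582905/28342 ≈ -20.567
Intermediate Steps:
l = -47 (l = -42 - 5 = -47)
Z(d) = (-17 + d)*(-8 + d)
(l/766 + Z(40)/(-407))*11 = (-47/766 + (136 + 40**2 - 25*40)/(-407))*11 = (-47*1/766 + (136 + 1600 - 1000)*(-1/407))*11 = (-47/766 + 736*(-1/407))*11 = (-47/766 - 736/407)*11 = -582905/311762*11 = -582905/28342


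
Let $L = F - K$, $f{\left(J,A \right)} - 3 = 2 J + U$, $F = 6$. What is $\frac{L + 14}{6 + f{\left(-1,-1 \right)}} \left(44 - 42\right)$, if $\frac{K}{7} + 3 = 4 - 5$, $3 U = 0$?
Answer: $\frac{96}{7} \approx 13.714$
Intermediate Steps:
$U = 0$ ($U = \frac{1}{3} \cdot 0 = 0$)
$K = -28$ ($K = -21 + 7 \left(4 - 5\right) = -21 + 7 \left(-1\right) = -21 - 7 = -28$)
$f{\left(J,A \right)} = 3 + 2 J$ ($f{\left(J,A \right)} = 3 + \left(2 J + 0\right) = 3 + 2 J$)
$L = 34$ ($L = 6 - -28 = 6 + 28 = 34$)
$\frac{L + 14}{6 + f{\left(-1,-1 \right)}} \left(44 - 42\right) = \frac{34 + 14}{6 + \left(3 + 2 \left(-1\right)\right)} \left(44 - 42\right) = \frac{48}{6 + \left(3 - 2\right)} 2 = \frac{48}{6 + 1} \cdot 2 = \frac{48}{7} \cdot 2 = \frac{96}{7}$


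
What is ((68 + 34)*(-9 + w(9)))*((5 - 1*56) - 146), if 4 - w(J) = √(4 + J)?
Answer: 100470 + 20094*√13 ≈ 1.7292e+5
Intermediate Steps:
w(J) = 4 - √(4 + J)
((68 + 34)*(-9 + w(9)))*((5 - 1*56) - 146) = ((68 + 34)*(-9 + (4 - √(4 + 9))))*((5 - 1*56) - 146) = (102*(-9 + (4 - √13)))*((5 - 56) - 146) = (102*(-5 - √13))*(-51 - 146) = (-510 - 102*√13)*(-197) = 100470 + 20094*√13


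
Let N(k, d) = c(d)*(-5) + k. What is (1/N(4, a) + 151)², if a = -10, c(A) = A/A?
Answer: 22500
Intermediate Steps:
c(A) = 1
N(k, d) = -5 + k (N(k, d) = 1*(-5) + k = -5 + k)
(1/N(4, a) + 151)² = (1/(-5 + 4) + 151)² = (1/(-1) + 151)² = (-1 + 151)² = 150² = 22500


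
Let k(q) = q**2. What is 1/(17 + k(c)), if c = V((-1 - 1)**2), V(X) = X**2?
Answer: 1/273 ≈ 0.0036630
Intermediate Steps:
c = 16 (c = ((-1 - 1)**2)**2 = ((-2)**2)**2 = 4**2 = 16)
1/(17 + k(c)) = 1/(17 + 16**2) = 1/(17 + 256) = 1/273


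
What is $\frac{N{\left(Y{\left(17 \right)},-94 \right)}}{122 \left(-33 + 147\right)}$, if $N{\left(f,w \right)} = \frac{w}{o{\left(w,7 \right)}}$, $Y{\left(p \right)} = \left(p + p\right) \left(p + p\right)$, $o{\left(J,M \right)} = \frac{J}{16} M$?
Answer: $\frac{4}{24339} \approx 0.00016435$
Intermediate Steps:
$o{\left(J,M \right)} = \frac{J M}{16}$ ($o{\left(J,M \right)} = J \frac{1}{16} M = \frac{J}{16} M = \frac{J M}{16}$)
$Y{\left(p \right)} = 4 p^{2}$ ($Y{\left(p \right)} = 2 p 2 p = 4 p^{2}$)
$N{\left(f,w \right)} = \frac{16}{7}$ ($N{\left(f,w \right)} = \frac{w}{\frac{1}{16} w 7} = \frac{w}{\frac{7}{16} w} = w \frac{16}{7 w} = \frac{16}{7}$)
$\frac{N{\left(Y{\left(17 \right)},-94 \right)}}{122 \left(-33 + 147\right)} = \frac{16}{7 \cdot 122 \left(-33 + 147\right)} = \frac{16}{7 \cdot 122 \cdot 114} = \frac{16}{7 \cdot 13908} = \frac{16}{7} \cdot \frac{1}{13908} = \frac{4}{24339}$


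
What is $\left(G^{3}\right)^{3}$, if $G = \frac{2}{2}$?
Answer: $1$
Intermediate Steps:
$G = 1$ ($G = 2 \cdot \frac{1}{2} = 1$)
$\left(G^{3}\right)^{3} = \left(1^{3}\right)^{3} = 1^{3} = 1$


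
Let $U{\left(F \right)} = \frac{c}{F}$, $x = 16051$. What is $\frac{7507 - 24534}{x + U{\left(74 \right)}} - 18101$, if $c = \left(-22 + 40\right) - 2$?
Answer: $- \frac{10750723394}{593895} \approx -18102.0$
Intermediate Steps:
$c = 16$ ($c = 18 - 2 = 16$)
$U{\left(F \right)} = \frac{16}{F}$
$\frac{7507 - 24534}{x + U{\left(74 \right)}} - 18101 = \frac{7507 - 24534}{16051 + \frac{16}{74}} - 18101 = - \frac{17027}{16051 + 16 \cdot \frac{1}{74}} - 18101 = - \frac{17027}{16051 + \frac{8}{37}} - 18101 = - \frac{17027}{\frac{593895}{37}} - 18101 = \left(-17027\right) \frac{37}{593895} - 18101 = - \frac{629999}{593895} - 18101 = - \frac{10750723394}{593895}$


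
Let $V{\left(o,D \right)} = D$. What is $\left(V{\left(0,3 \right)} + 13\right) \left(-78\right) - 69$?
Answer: $-1317$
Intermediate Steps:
$\left(V{\left(0,3 \right)} + 13\right) \left(-78\right) - 69 = \left(3 + 13\right) \left(-78\right) - 69 = 16 \left(-78\right) - 69 = -1248 - 69 = -1317$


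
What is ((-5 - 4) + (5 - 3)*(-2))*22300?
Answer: -289900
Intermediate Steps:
((-5 - 4) + (5 - 3)*(-2))*22300 = (-9 + 2*(-2))*22300 = (-9 - 4)*22300 = -13*22300 = -289900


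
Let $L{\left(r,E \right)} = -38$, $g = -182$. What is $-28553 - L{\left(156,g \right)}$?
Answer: $-28515$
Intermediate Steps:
$-28553 - L{\left(156,g \right)} = -28553 - -38 = -28553 + 38 = -28515$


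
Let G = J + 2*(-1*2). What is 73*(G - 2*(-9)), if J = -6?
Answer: 584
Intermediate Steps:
G = -10 (G = -6 + 2*(-1*2) = -6 + 2*(-2) = -6 - 4 = -10)
73*(G - 2*(-9)) = 73*(-10 - 2*(-9)) = 73*(-10 + 18) = 73*8 = 584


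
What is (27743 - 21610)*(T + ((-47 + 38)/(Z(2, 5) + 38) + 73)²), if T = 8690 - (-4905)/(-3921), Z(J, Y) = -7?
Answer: 107655847370331/1256027 ≈ 8.5711e+7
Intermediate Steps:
T = 11356195/1307 (T = 8690 - (-4905)*(-1)/3921 = 8690 - 1*1635/1307 = 8690 - 1635/1307 = 11356195/1307 ≈ 8688.8)
(27743 - 21610)*(T + ((-47 + 38)/(Z(2, 5) + 38) + 73)²) = (27743 - 21610)*(11356195/1307 + ((-47 + 38)/(-7 + 38) + 73)²) = 6133*(11356195/1307 + (-9/31 + 73)²) = 6133*(11356195/1307 + (2254/31)²) = 6133*(11356195/1307 + 5080516/961) = 6133*(17553537807/1256027) = 107655847370331/1256027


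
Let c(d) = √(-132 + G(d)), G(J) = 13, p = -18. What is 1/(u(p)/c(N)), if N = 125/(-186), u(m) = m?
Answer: -I*√119/18 ≈ -0.60604*I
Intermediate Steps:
N = -125/186 (N = 125*(-1/186) = -125/186 ≈ -0.67204)
c(d) = I*√119 (c(d) = √(-132 + 13) = √(-119) = I*√119)
1/(u(p)/c(N)) = 1/(-18*(-I*√119/119)) = 1/(-(-18)*I*√119/119) = 1/(18*I*√119/119) = -I*√119/18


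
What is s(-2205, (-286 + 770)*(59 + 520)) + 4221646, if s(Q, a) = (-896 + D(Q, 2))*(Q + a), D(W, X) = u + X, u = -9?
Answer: -246840347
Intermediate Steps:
D(W, X) = -9 + X
s(Q, a) = -903*Q - 903*a (s(Q, a) = (-896 + (-9 + 2))*(Q + a) = (-896 - 7)*(Q + a) = -903*(Q + a) = -903*Q - 903*a)
s(-2205, (-286 + 770)*(59 + 520)) + 4221646 = (-903*(-2205) - 903*(-286 + 770)*(59 + 520)) + 4221646 = (1991115 - 437052*579) + 4221646 = (1991115 - 903*280236) + 4221646 = (1991115 - 253053108) + 4221646 = -251061993 + 4221646 = -246840347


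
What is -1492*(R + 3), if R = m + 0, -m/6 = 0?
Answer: -4476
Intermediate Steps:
m = 0 (m = -6*0 = 0)
R = 0 (R = 0 + 0 = 0)
-1492*(R + 3) = -1492*(0 + 3) = -1492*3 = -4476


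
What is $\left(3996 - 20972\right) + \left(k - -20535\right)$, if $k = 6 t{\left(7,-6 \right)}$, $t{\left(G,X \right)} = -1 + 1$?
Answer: $3559$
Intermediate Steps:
$t{\left(G,X \right)} = 0$
$k = 0$ ($k = 6 \cdot 0 = 0$)
$\left(3996 - 20972\right) + \left(k - -20535\right) = \left(3996 - 20972\right) + \left(0 - -20535\right) = \left(3996 - 20972\right) + \left(0 + 20535\right) = -16976 + 20535 = 3559$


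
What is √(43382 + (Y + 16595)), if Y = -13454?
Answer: √46523 ≈ 215.69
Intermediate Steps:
√(43382 + (Y + 16595)) = √(43382 + (-13454 + 16595)) = √(43382 + 3141) = √46523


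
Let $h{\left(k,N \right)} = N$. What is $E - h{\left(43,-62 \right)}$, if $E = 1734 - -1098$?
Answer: $2894$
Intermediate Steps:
$E = 2832$ ($E = 1734 + 1098 = 2832$)
$E - h{\left(43,-62 \right)} = 2832 - -62 = 2832 + 62 = 2894$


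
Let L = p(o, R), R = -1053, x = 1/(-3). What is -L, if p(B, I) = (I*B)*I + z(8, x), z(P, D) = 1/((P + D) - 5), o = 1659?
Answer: -14716113051/8 ≈ -1.8395e+9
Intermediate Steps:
x = -1/3 ≈ -0.33333
z(P, D) = 1/(-5 + D + P) (z(P, D) = 1/((D + P) - 5) = 1/(-5 + D + P))
p(B, I) = 3/8 + B*I**2 (p(B, I) = (I*B)*I + 1/(-5 - 1/3 + 8) = (B*I)*I + 1/(8/3) = B*I**2 + 3/8 = 3/8 + B*I**2)
L = 14716113051/8 (L = 3/8 + 1659*(-1053)**2 = 3/8 + 1659*1108809 = 3/8 + 1839514131 = 14716113051/8 ≈ 1.8395e+9)
-L = -1*14716113051/8 = -14716113051/8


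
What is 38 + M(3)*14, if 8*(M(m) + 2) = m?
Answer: 61/4 ≈ 15.250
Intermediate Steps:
M(m) = -2 + m/8
38 + M(3)*14 = 38 + (-2 + (⅛)*3)*14 = 38 + (-2 + 3/8)*14 = 38 - 13/8*14 = 38 - 91/4 = 61/4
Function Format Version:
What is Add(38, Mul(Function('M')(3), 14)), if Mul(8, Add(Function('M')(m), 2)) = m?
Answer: Rational(61, 4) ≈ 15.250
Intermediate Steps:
Function('M')(m) = Add(-2, Mul(Rational(1, 8), m))
Add(38, Mul(Function('M')(3), 14)) = Add(38, Mul(Add(-2, Mul(Rational(1, 8), 3)), 14)) = Add(38, Mul(Add(-2, Rational(3, 8)), 14)) = Add(38, Mul(Rational(-13, 8), 14)) = Add(38, Rational(-91, 4)) = Rational(61, 4)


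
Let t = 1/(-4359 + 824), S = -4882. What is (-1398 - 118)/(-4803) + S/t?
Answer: 82889551126/4803 ≈ 1.7258e+7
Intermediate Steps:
t = -1/3535 (t = 1/(-3535) = -1/3535 ≈ -0.00028289)
(-1398 - 118)/(-4803) + S/t = (-1398 - 118)/(-4803) - 4882/(-1/3535) = -1516*(-1/4803) - 4882*(-3535) = 1516/4803 + 17257870 = 82889551126/4803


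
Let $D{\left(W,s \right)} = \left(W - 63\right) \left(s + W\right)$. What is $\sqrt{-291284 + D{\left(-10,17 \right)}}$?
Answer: $7 i \sqrt{5955} \approx 540.18 i$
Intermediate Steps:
$D{\left(W,s \right)} = \left(-63 + W\right) \left(W + s\right)$
$\sqrt{-291284 + D{\left(-10,17 \right)}} = \sqrt{-291284 - \left(611 - 100\right)} = \sqrt{-291284 + \left(100 + 630 - 1071 - 170\right)} = \sqrt{-291284 - 511} = \sqrt{-291795} = 7 i \sqrt{5955}$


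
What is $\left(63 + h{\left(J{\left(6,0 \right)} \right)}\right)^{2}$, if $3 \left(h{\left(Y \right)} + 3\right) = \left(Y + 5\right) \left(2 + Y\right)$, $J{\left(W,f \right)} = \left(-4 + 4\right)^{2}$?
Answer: $\frac{36100}{9} \approx 4011.1$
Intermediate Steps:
$J{\left(W,f \right)} = 0$ ($J{\left(W,f \right)} = 0^{2} = 0$)
$h{\left(Y \right)} = -3 + \frac{\left(2 + Y\right) \left(5 + Y\right)}{3}$ ($h{\left(Y \right)} = -3 + \frac{\left(Y + 5\right) \left(2 + Y\right)}{3} = -3 + \frac{\left(5 + Y\right) \left(2 + Y\right)}{3} = -3 + \frac{\left(2 + Y\right) \left(5 + Y\right)}{3}$)
$\left(63 + h{\left(J{\left(6,0 \right)} \right)}\right)^{2} = \left(63 + \left(\frac{1}{3} + \frac{0^{2}}{3} + \frac{7}{3} \cdot 0\right)\right)^{2} = \left(63 + \left(\frac{1}{3} + \frac{1}{3} \cdot 0 + 0\right)\right)^{2} = \left(63 + \left(\frac{1}{3} + 0 + 0\right)\right)^{2} = \left(63 + \frac{1}{3}\right)^{2} = \left(\frac{190}{3}\right)^{2} = \frac{36100}{9}$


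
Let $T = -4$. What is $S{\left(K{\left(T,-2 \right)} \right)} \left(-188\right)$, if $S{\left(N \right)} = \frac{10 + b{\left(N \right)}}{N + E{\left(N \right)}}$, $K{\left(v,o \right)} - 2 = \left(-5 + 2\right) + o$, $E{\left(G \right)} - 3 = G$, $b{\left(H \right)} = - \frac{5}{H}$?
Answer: $\frac{6580}{9} \approx 731.11$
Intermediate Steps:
$E{\left(G \right)} = 3 + G$
$K{\left(v,o \right)} = -1 + o$ ($K{\left(v,o \right)} = 2 + \left(\left(-5 + 2\right) + o\right) = 2 + \left(-3 + o\right) = -1 + o$)
$S{\left(N \right)} = \frac{10 - \frac{5}{N}}{3 + 2 N}$ ($S{\left(N \right)} = \frac{10 - \frac{5}{N}}{N + \left(3 + N\right)} = \frac{10 - \frac{5}{N}}{3 + 2 N}$)
$S{\left(K{\left(T,-2 \right)} \right)} \left(-188\right) = \frac{5 \left(-1 + 2 \left(-1 - 2\right)\right)}{\left(-1 - 2\right) \left(3 + 2 \left(-1 - 2\right)\right)} \left(-188\right) = \frac{5 \left(-1 + 2 \left(-3\right)\right)}{\left(-3\right) \left(3 + 2 \left(-3\right)\right)} \left(-188\right) = 5 \left(- \frac{1}{3}\right) \frac{1}{3 - 6} \left(-1 - 6\right) \left(-188\right) = 5 \left(- \frac{1}{3}\right) \frac{1}{-3} \left(-7\right) \left(-188\right) = 5 \left(- \frac{1}{3}\right) \left(- \frac{1}{3}\right) \left(-7\right) \left(-188\right) = \left(- \frac{35}{9}\right) \left(-188\right) = \frac{6580}{9}$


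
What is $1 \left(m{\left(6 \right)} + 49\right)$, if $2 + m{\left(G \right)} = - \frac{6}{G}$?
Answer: $46$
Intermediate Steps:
$m{\left(G \right)} = -2 - \frac{6}{G}$
$1 \left(m{\left(6 \right)} + 49\right) = 1 \left(\left(-2 - \frac{6}{6}\right) + 49\right) = 1 \left(\left(-2 - 1\right) + 49\right) = 1 \left(-3 + 49\right) = 1 \cdot 46 = 46$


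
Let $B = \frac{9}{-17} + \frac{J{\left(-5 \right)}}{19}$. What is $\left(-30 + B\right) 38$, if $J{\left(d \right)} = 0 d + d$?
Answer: $- \frac{19892}{17} \approx -1170.1$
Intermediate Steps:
$J{\left(d \right)} = d$ ($J{\left(d \right)} = 0 + d = d$)
$B = - \frac{256}{323}$ ($B = \frac{9}{-17} - \frac{5}{19} = 9 \left(- \frac{1}{17}\right) - \frac{5}{19} = - \frac{9}{17} - \frac{5}{19} = - \frac{256}{323} \approx -0.79257$)
$\left(-30 + B\right) 38 = \left(-30 - \frac{256}{323}\right) 38 = \left(- \frac{9946}{323}\right) 38 = - \frac{19892}{17}$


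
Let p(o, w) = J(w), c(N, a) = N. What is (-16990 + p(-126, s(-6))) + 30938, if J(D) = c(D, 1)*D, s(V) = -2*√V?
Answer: 13924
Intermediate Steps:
J(D) = D² (J(D) = D*D = D²)
p(o, w) = w²
(-16990 + p(-126, s(-6))) + 30938 = (-16990 + (-2*I*√6)²) + 30938 = (-16990 - 24) + 30938 = -17014 + 30938 = 13924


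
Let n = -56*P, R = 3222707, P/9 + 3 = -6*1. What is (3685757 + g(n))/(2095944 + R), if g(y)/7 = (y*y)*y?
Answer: 653310484349/5318651 ≈ 1.2283e+5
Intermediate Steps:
P = -81 (P = -27 + 9*(-6*1) = -27 + 9*(-6) = -27 - 54 = -81)
n = 4536 (n = -56*(-81) = 4536)
g(y) = 7*y³ (g(y) = 7*((y*y)*y) = 7*(y²*y) = 7*y³)
(3685757 + g(n))/(2095944 + R) = (3685757 + 7*4536³)/(2095944 + 3222707) = (3685757 + 7*93329542656)/5318651 = (3685757 + 653306798592)*(1/5318651) = 653310484349*(1/5318651) = 653310484349/5318651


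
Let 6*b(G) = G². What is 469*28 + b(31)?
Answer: 79753/6 ≈ 13292.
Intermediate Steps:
b(G) = G²/6
469*28 + b(31) = 469*28 + (⅙)*31² = 13132 + (⅙)*961 = 13132 + 961/6 = 79753/6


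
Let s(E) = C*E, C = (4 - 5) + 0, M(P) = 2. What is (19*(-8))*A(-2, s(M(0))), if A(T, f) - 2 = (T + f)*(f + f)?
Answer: -2736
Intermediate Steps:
C = -1 (C = -1 + 0 = -1)
s(E) = -E
A(T, f) = 2 + 2*f*(T + f) (A(T, f) = 2 + (T + f)*(f + f) = 2 + (T + f)*(2*f) = 2 + 2*f*(T + f))
(19*(-8))*A(-2, s(M(0))) = (19*(-8))*(2 + 2*(-1*2)² + 2*(-2)*(-1*2)) = -152*(2 + 2*(-2)² + 2*(-2)*(-2)) = -152*(2 + 2*4 + 8) = -152*(2 + 8 + 8) = -152*18 = -2736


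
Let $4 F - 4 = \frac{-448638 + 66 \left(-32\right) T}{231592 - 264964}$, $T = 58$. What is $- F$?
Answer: $- \frac{117437}{22248} \approx -5.2785$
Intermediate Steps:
$F = \frac{117437}{22248}$ ($F = 1 + \frac{\left(-448638 + 66 \left(-32\right) 58\right) \frac{1}{231592 - 264964}}{4} = 1 + \frac{\left(-448638 - 122496\right) \frac{1}{-33372}}{4} = 1 + \frac{\left(-448638 - 122496\right) \left(- \frac{1}{33372}\right)}{4} = 1 + \frac{\left(-571134\right) \left(- \frac{1}{33372}\right)}{4} = 1 + \frac{1}{4} \cdot \frac{95189}{5562} = 1 + \frac{95189}{22248} = \frac{117437}{22248} \approx 5.2785$)
$- F = \left(-1\right) \frac{117437}{22248} = - \frac{117437}{22248}$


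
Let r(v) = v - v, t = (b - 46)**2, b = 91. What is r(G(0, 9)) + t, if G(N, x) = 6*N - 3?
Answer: 2025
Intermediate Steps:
t = 2025 (t = (91 - 46)**2 = 45**2 = 2025)
G(N, x) = -3 + 6*N
r(v) = 0
r(G(0, 9)) + t = 0 + 2025 = 2025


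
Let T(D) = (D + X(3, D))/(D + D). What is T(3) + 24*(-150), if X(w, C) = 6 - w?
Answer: -3599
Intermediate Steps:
T(D) = (3 + D)/(2*D) (T(D) = (D + (6 - 1*3))/(D + D) = (D + (6 - 3))/((2*D)) = (D + 3)*(1/(2*D)) = (3 + D)*(1/(2*D)) = (3 + D)/(2*D))
T(3) + 24*(-150) = (1/2)*(3 + 3)/3 + 24*(-150) = (1/2)*(1/3)*6 - 3600 = 1 - 3600 = -3599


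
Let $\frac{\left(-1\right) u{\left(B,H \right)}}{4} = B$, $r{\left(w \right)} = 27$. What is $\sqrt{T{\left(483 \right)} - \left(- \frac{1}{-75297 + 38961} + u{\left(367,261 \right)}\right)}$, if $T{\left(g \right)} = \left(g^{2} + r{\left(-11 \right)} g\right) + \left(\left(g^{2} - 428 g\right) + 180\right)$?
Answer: $\frac{\sqrt{22655029189137}}{9084} \approx 523.97$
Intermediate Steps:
$u{\left(B,H \right)} = - 4 B$
$T{\left(g \right)} = 180 - 401 g + 2 g^{2}$ ($T{\left(g \right)} = \left(g^{2} + 27 g\right) + \left(\left(g^{2} - 428 g\right) + 180\right) = \left(g^{2} + 27 g\right) + \left(180 + g^{2} - 428 g\right) = 180 - 401 g + 2 g^{2}$)
$\sqrt{T{\left(483 \right)} - \left(- \frac{1}{-75297 + 38961} + u{\left(367,261 \right)}\right)} = \sqrt{\left(180 - 193683 + 2 \cdot 483^{2}\right) + \left(\frac{1}{-75297 + 38961} - \left(-4\right) 367\right)} = \sqrt{\left(180 - 193683 + 2 \cdot 233289\right) + \left(\frac{1}{-36336} - -1468\right)} = \sqrt{\left(180 - 193683 + 466578\right) + \left(- \frac{1}{36336} + 1468\right)} = \sqrt{273075 + \frac{53341247}{36336}} = \sqrt{\frac{9975794447}{36336}} = \frac{\sqrt{22655029189137}}{9084}$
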